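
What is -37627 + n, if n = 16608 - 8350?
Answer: -29369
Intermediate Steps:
n = 8258
-37627 + n = -37627 + 8258 = -29369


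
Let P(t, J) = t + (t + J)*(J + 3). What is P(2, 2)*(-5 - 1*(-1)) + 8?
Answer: -80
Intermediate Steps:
P(t, J) = t + (3 + J)*(J + t) (P(t, J) = t + (J + t)*(3 + J) = t + (3 + J)*(J + t))
P(2, 2)*(-5 - 1*(-1)) + 8 = (2**2 + 3*2 + 4*2 + 2*2)*(-5 - 1*(-1)) + 8 = (4 + 6 + 8 + 4)*(-5 + 1) + 8 = 22*(-4) + 8 = -88 + 8 = -80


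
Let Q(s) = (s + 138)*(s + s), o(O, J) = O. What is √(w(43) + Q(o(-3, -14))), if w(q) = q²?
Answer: √1039 ≈ 32.234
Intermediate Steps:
Q(s) = 2*s*(138 + s) (Q(s) = (138 + s)*(2*s) = 2*s*(138 + s))
√(w(43) + Q(o(-3, -14))) = √(43² + 2*(-3)*(138 - 3)) = √(1849 + 2*(-3)*135) = √(1849 - 810) = √1039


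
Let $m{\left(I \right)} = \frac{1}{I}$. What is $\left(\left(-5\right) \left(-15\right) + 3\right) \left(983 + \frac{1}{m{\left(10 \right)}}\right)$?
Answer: $77454$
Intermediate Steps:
$\left(\left(-5\right) \left(-15\right) + 3\right) \left(983 + \frac{1}{m{\left(10 \right)}}\right) = \left(\left(-5\right) \left(-15\right) + 3\right) \left(983 + \frac{1}{\frac{1}{10}}\right) = \left(75 + 3\right) \left(983 + \frac{1}{\frac{1}{10}}\right) = 78 \left(983 + 10\right) = 78 \cdot 993 = 77454$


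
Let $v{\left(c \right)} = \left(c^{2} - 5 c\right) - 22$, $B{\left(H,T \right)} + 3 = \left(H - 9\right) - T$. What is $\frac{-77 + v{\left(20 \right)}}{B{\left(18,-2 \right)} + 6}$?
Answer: $\frac{201}{14} \approx 14.357$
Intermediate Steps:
$B{\left(H,T \right)} = -12 + H - T$ ($B{\left(H,T \right)} = -3 - \left(9 + T - H\right) = -12 + H - T$)
$v{\left(c \right)} = -22 + c^{2} - 5 c$
$\frac{-77 + v{\left(20 \right)}}{B{\left(18,-2 \right)} + 6} = \frac{-77 - \left(122 - 400\right)}{\left(-12 + 18 - -2\right) + 6} = \frac{-77 - -278}{\left(-12 + 18 + 2\right) + 6} = \frac{-77 + 278}{8 + 6} = \frac{201}{14}$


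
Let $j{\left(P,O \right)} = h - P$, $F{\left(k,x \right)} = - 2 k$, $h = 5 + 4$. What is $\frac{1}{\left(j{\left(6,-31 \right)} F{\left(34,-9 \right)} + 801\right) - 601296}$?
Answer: $- \frac{1}{600699} \approx -1.6647 \cdot 10^{-6}$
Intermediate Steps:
$h = 9$
$j{\left(P,O \right)} = 9 - P$
$\frac{1}{\left(j{\left(6,-31 \right)} F{\left(34,-9 \right)} + 801\right) - 601296} = \frac{1}{\left(\left(9 - 6\right) \left(\left(-2\right) 34\right) + 801\right) - 601296} = \frac{1}{\left(\left(9 - 6\right) \left(-68\right) + 801\right) - 601296} = \frac{1}{\left(3 \left(-68\right) + 801\right) - 601296} = \frac{1}{\left(-204 + 801\right) - 601296} = \frac{1}{597 - 601296} = \frac{1}{-600699} = - \frac{1}{600699}$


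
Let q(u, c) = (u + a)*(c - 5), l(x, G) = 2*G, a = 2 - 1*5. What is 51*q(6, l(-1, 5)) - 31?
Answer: 734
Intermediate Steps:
a = -3 (a = 2 - 5 = -3)
q(u, c) = (-5 + c)*(-3 + u) (q(u, c) = (u - 3)*(c - 5) = (-3 + u)*(-5 + c) = (-5 + c)*(-3 + u))
51*q(6, l(-1, 5)) - 31 = 51*(15 - 5*6 - 6*5 + (2*5)*6) - 31 = 51*(15 - 30 - 3*10 + 10*6) - 31 = 51*(15 - 30 - 30 + 60) - 31 = 51*15 - 31 = 765 - 31 = 734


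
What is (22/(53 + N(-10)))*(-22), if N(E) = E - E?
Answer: -484/53 ≈ -9.1321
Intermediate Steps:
N(E) = 0
(22/(53 + N(-10)))*(-22) = (22/(53 + 0))*(-22) = (22/53)*(-22) = -484/53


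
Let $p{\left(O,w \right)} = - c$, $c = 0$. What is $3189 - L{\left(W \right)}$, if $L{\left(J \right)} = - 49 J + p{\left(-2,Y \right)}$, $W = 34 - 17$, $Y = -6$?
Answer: $4022$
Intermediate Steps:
$p{\left(O,w \right)} = 0$ ($p{\left(O,w \right)} = \left(-1\right) 0 = 0$)
$W = 17$ ($W = 34 - 17 = 17$)
$L{\left(J \right)} = - 49 J$ ($L{\left(J \right)} = - 49 J + 0 = - 49 J$)
$3189 - L{\left(W \right)} = 3189 - \left(-49\right) 17 = 3189 - -833 = 3189 + 833 = 4022$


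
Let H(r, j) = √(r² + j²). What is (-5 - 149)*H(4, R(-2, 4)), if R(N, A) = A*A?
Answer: -616*√17 ≈ -2539.8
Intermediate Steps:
R(N, A) = A²
H(r, j) = √(j² + r²)
(-5 - 149)*H(4, R(-2, 4)) = (-5 - 149)*√((4²)² + 4²) = -154*√(16² + 16) = -154*√(256 + 16) = -616*√17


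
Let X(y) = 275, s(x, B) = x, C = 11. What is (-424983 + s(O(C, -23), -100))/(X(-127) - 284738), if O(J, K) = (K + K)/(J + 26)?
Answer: 15724417/10525131 ≈ 1.4940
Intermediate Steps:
O(J, K) = 2*K/(26 + J) (O(J, K) = (2*K)/(26 + J) = 2*K/(26 + J))
(-424983 + s(O(C, -23), -100))/(X(-127) - 284738) = (-424983 + 2*(-23)/(26 + 11))/(275 - 284738) = (-424983 + 2*(-23)/37)/(-284463) = (-424983 + 2*(-23)*(1/37))*(-1/284463) = (-424983 - 46/37)*(-1/284463) = -15724417/37*(-1/284463) = 15724417/10525131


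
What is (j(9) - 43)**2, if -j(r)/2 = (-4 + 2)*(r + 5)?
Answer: 169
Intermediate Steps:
j(r) = 20 + 4*r (j(r) = -2*(-4 + 2)*(r + 5) = -(-4)*(5 + r) = -2*(-10 - 2*r) = 20 + 4*r)
(j(9) - 43)**2 = ((20 + 4*9) - 43)**2 = ((20 + 36) - 43)**2 = (56 - 43)**2 = 13**2 = 169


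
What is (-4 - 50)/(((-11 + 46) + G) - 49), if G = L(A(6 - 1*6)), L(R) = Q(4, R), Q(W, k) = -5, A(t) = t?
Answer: 54/19 ≈ 2.8421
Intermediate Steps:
L(R) = -5
G = -5
(-4 - 50)/(((-11 + 46) + G) - 49) = (-4 - 50)/(((-11 + 46) - 5) - 49) = -54/((35 - 5) - 49) = -54/(30 - 49) = -54/(-19) = -1/19*(-54) = 54/19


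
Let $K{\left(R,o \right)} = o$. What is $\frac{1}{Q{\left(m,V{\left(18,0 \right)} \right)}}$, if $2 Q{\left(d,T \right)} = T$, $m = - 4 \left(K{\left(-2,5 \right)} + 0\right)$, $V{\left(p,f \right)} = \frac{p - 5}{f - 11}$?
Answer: $- \frac{22}{13} \approx -1.6923$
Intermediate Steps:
$V{\left(p,f \right)} = \frac{-5 + p}{-11 + f}$
$m = -20$ ($m = - 4 \left(5 + 0\right) = \left(-4\right) 5 = -20$)
$Q{\left(d,T \right)} = \frac{T}{2}$
$\frac{1}{Q{\left(m,V{\left(18,0 \right)} \right)}} = \frac{1}{\frac{1}{2} \frac{-5 + 18}{-11 + 0}} = \frac{1}{\frac{1}{2} \frac{1}{-11} \cdot 13} = \frac{1}{\frac{1}{2} \left(\left(- \frac{1}{11}\right) 13\right)} = \frac{1}{\frac{1}{2} \left(- \frac{13}{11}\right)} = \frac{1}{- \frac{13}{22}} = - \frac{22}{13}$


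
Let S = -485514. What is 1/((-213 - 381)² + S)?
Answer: -1/132678 ≈ -7.5370e-6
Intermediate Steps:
1/((-213 - 381)² + S) = 1/((-213 - 381)² - 485514) = 1/((-594)² - 485514) = 1/(352836 - 485514) = 1/(-132678) = -1/132678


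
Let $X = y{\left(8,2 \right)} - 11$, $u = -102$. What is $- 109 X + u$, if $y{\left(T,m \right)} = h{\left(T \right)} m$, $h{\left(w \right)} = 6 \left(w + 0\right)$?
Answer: $-9367$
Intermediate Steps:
$h{\left(w \right)} = 6 w$
$y{\left(T,m \right)} = 6 T m$
$X = 85$ ($X = 6 \cdot 8 \cdot 2 - 11 = 96 - 11 = 85$)
$- 109 X + u = \left(-109\right) 85 - 102 = -9265 - 102 = -9367$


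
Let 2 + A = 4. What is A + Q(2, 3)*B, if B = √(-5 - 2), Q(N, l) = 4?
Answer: 2 + 4*I*√7 ≈ 2.0 + 10.583*I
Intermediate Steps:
A = 2 (A = -2 + 4 = 2)
B = I*√7 (B = √(-7) = I*√7 ≈ 2.6458*I)
A + Q(2, 3)*B = 2 + 4*(I*√7) = 2 + 4*I*√7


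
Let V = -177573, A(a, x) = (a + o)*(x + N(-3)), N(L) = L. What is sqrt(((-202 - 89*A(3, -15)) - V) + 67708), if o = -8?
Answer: 3*sqrt(26341) ≈ 486.90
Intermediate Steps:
A(a, x) = (-8 + a)*(-3 + x) (A(a, x) = (a - 8)*(x - 3) = (-8 + a)*(-3 + x))
sqrt(((-202 - 89*A(3, -15)) - V) + 67708) = sqrt(((-202 - 89*(24 - 8*(-15) - 3*3 + 3*(-15))) - 1*(-177573)) + 67708) = sqrt(((-202 - 89*(24 + 120 - 9 - 45)) + 177573) + 67708) = sqrt(((-202 - 89*90) + 177573) + 67708) = sqrt(((-202 - 8010) + 177573) + 67708) = sqrt((-8212 + 177573) + 67708) = sqrt(169361 + 67708) = sqrt(237069) = 3*sqrt(26341)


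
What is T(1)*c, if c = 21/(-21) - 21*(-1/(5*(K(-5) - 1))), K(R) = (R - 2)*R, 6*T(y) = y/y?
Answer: -149/1020 ≈ -0.14608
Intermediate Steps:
T(y) = ⅙ (T(y) = (y/y)/6 = (⅙)*1 = ⅙)
K(R) = R*(-2 + R) (K(R) = (-2 + R)*R = R*(-2 + R))
c = -149/170 (c = 21/(-21) - 21*(-1/(5*(-5*(-2 - 5) - 1))) = 21*(-1/21) - 21*(-1/(5*(-5*(-7) - 1))) = -1 - 21*(-1/(5*(35 - 1))) = -1 - 21/((-5*34)) = -1 - 21/(-170) = -1 - 21*(-1/170) = -1 + 21/170 = -149/170 ≈ -0.87647)
T(1)*c = (⅙)*(-149/170) = -149/1020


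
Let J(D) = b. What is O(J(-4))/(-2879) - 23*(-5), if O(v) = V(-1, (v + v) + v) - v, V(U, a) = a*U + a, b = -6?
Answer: 331079/2879 ≈ 115.00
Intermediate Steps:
J(D) = -6
V(U, a) = a + U*a (V(U, a) = U*a + a = a + U*a)
O(v) = -v (O(v) = ((v + v) + v)*(1 - 1) - v = (2*v + v)*0 - v = (3*v)*0 - v = 0 - v = -v)
O(J(-4))/(-2879) - 23*(-5) = -1*(-6)/(-2879) - 23*(-5) = 6*(-1/2879) - 1*(-115) = -6/2879 + 115 = 331079/2879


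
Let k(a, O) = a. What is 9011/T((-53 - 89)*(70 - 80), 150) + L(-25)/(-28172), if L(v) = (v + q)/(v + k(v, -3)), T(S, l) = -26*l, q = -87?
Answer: -63466657/27467700 ≈ -2.3106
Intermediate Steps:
L(v) = (-87 + v)/(2*v) (L(v) = (v - 87)/(v + v) = (-87 + v)/((2*v)) = (-87 + v)*(1/(2*v)) = (-87 + v)/(2*v))
9011/T((-53 - 89)*(70 - 80), 150) + L(-25)/(-28172) = 9011/((-26*150)) + ((½)*(-87 - 25)/(-25))/(-28172) = 9011/(-3900) + ((½)*(-1/25)*(-112))*(-1/28172) = 9011*(-1/3900) + (56/25)*(-1/28172) = -9011/3900 - 14/176075 = -63466657/27467700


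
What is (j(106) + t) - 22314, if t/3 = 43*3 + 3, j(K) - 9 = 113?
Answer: -21796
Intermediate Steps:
j(K) = 122 (j(K) = 9 + 113 = 122)
t = 396 (t = 3*(43*3 + 3) = 3*(129 + 3) = 3*132 = 396)
(j(106) + t) - 22314 = (122 + 396) - 22314 = 518 - 22314 = -21796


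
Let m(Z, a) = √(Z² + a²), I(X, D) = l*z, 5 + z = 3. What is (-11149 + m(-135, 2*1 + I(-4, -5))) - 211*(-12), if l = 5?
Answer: -8617 + √18289 ≈ -8481.8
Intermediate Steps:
z = -2 (z = -5 + 3 = -2)
I(X, D) = -10 (I(X, D) = 5*(-2) = -10)
(-11149 + m(-135, 2*1 + I(-4, -5))) - 211*(-12) = (-11149 + √((-135)² + (2*1 - 10)²)) - 211*(-12) = (-11149 + √(18225 + (2 - 10)²)) - 1*(-2532) = (-11149 + √(18225 + (-8)²)) + 2532 = (-11149 + √(18225 + 64)) + 2532 = (-11149 + √18289) + 2532 = -8617 + √18289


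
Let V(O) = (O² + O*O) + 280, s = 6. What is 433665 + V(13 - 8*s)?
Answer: 436395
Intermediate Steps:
V(O) = 280 + 2*O² (V(O) = (O² + O²) + 280 = 2*O² + 280 = 280 + 2*O²)
433665 + V(13 - 8*s) = 433665 + (280 + 2*(13 - 8*6)²) = 433665 + (280 + 2*(13 - 48)²) = 433665 + (280 + 2*(-35)²) = 433665 + (280 + 2*1225) = 433665 + (280 + 2450) = 433665 + 2730 = 436395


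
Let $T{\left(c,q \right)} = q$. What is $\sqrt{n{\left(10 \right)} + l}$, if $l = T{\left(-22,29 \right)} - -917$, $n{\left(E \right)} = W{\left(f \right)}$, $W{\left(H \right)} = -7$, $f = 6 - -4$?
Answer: $\sqrt{939} \approx 30.643$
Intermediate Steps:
$f = 10$ ($f = 6 + 4 = 10$)
$n{\left(E \right)} = -7$
$l = 946$ ($l = 29 - -917 = 29 + 917 = 946$)
$\sqrt{n{\left(10 \right)} + l} = \sqrt{-7 + 946} = \sqrt{939}$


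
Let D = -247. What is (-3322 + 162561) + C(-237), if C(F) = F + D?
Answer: 158755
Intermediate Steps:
C(F) = -247 + F (C(F) = F - 247 = -247 + F)
(-3322 + 162561) + C(-237) = (-3322 + 162561) + (-247 - 237) = 159239 - 484 = 158755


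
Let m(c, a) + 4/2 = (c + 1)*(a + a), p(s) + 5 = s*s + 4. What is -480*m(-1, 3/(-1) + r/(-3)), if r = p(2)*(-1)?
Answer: 960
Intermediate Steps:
p(s) = -1 + s² (p(s) = -5 + (s*s + 4) = -5 + (s² + 4) = -5 + (4 + s²) = -1 + s²)
r = -3 (r = (-1 + 2²)*(-1) = (-1 + 4)*(-1) = 3*(-1) = -3)
m(c, a) = -2 + 2*a*(1 + c) (m(c, a) = -2 + (c + 1)*(a + a) = -2 + (1 + c)*(2*a) = -2 + 2*a*(1 + c))
-480*m(-1, 3/(-1) + r/(-3)) = -480*(-2 + 2*(3/(-1) - 3/(-3)) + 2*(3/(-1) - 3/(-3))*(-1)) = -480*(-2 + 2*(3*(-1) - 3*(-⅓)) + 2*(3*(-1) - 3*(-⅓))*(-1)) = -480*(-2 + 2*(-3 + 1) + 2*(-3 + 1)*(-1)) = -480*(-2 + 2*(-2) + 2*(-2)*(-1)) = -480*(-2 - 4 + 4) = -480*(-2) = 960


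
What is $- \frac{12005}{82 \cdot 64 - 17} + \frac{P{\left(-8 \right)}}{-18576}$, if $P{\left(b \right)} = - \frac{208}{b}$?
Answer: $- \frac{111570443}{48585528} \approx -2.2964$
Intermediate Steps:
$- \frac{12005}{82 \cdot 64 - 17} + \frac{P{\left(-8 \right)}}{-18576} = - \frac{12005}{82 \cdot 64 - 17} + \frac{\left(-208\right) \frac{1}{-8}}{-18576} = - \frac{12005}{5248 - 17} + \left(-208\right) \left(- \frac{1}{8}\right) \left(- \frac{1}{18576}\right) = - \frac{12005}{5231} + 26 \left(- \frac{1}{18576}\right) = \left(-12005\right) \frac{1}{5231} - \frac{13}{9288} = - \frac{12005}{5231} - \frac{13}{9288} = - \frac{111570443}{48585528}$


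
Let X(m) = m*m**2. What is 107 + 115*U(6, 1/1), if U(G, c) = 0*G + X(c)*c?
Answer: 222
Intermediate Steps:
X(m) = m**3
U(G, c) = c**4 (U(G, c) = 0*G + c**3*c = 0 + c**4 = c**4)
107 + 115*U(6, 1/1) = 107 + 115*(1/1)**4 = 107 + 115*1**4 = 107 + 115*1 = 107 + 115 = 222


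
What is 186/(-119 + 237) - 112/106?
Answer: 1625/3127 ≈ 0.51967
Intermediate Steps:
186/(-119 + 237) - 112/106 = 186/118 - 112*1/106 = 186*(1/118) - 56/53 = 93/59 - 56/53 = 1625/3127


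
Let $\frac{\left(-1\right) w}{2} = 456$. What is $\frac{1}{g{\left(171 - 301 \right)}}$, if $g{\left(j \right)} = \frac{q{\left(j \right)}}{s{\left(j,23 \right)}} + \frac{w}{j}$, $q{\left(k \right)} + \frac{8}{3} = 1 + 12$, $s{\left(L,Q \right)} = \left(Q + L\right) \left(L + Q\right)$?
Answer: $\frac{2232555}{15664247} \approx 0.14253$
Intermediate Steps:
$w = -912$ ($w = \left(-2\right) 456 = -912$)
$s{\left(L,Q \right)} = \left(L + Q\right)^{2}$ ($s{\left(L,Q \right)} = \left(L + Q\right) \left(L + Q\right) = \left(L + Q\right)^{2}$)
$q{\left(k \right)} = \frac{31}{3}$ ($q{\left(k \right)} = - \frac{8}{3} + \left(1 + 12\right) = - \frac{8}{3} + 13 = \frac{31}{3}$)
$g{\left(j \right)} = - \frac{912}{j} + \frac{31}{3 \left(23 + j\right)^{2}}$ ($g{\left(j \right)} = \frac{31}{3 \left(j + 23\right)^{2}} - \frac{912}{j} = \frac{31}{3 \left(23 + j\right)^{2}} - \frac{912}{j} = - \frac{912}{j} + \frac{31}{3 \left(23 + j\right)^{2}}$)
$\frac{1}{g{\left(171 - 301 \right)}} = \frac{1}{- \frac{912}{171 - 301} + \frac{31}{3 \left(23 + \left(171 - 301\right)\right)^{2}}} = \frac{1}{- \frac{912}{-130} + \frac{31}{3 \left(23 - 130\right)^{2}}} = \frac{1}{\left(-912\right) \left(- \frac{1}{130}\right) + \frac{31}{3 \cdot 11449}} = \frac{1}{\frac{456}{65} + \frac{31}{3} \cdot \frac{1}{11449}} = \frac{1}{\frac{456}{65} + \frac{31}{34347}} = \frac{1}{\frac{15664247}{2232555}} = \frac{2232555}{15664247}$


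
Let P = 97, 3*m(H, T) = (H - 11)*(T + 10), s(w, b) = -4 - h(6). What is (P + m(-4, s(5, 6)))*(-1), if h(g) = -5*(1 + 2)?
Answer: 8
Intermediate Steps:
h(g) = -15 (h(g) = -5*3 = -15)
s(w, b) = 11 (s(w, b) = -4 - 1*(-15) = -4 + 15 = 11)
m(H, T) = (-11 + H)*(10 + T)/3 (m(H, T) = ((H - 11)*(T + 10))/3 = ((-11 + H)*(10 + T))/3 = (-11 + H)*(10 + T)/3)
(P + m(-4, s(5, 6)))*(-1) = (97 + (-110/3 - 11/3*11 + (10/3)*(-4) + (⅓)*(-4)*11))*(-1) = (97 + (-110/3 - 121/3 - 40/3 - 44/3))*(-1) = (97 - 105)*(-1) = -8*(-1) = 8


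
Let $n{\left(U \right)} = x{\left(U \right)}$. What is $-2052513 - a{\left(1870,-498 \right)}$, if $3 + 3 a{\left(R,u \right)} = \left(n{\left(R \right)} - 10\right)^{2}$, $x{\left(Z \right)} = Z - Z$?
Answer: $- \frac{6157636}{3} \approx -2.0525 \cdot 10^{6}$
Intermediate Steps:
$x{\left(Z \right)} = 0$
$n{\left(U \right)} = 0$
$a{\left(R,u \right)} = \frac{97}{3}$ ($a{\left(R,u \right)} = -1 + \frac{\left(0 - 10\right)^{2}}{3} = -1 + \frac{\left(-10\right)^{2}}{3} = -1 + \frac{1}{3} \cdot 100 = -1 + \frac{100}{3} = \frac{97}{3}$)
$-2052513 - a{\left(1870,-498 \right)} = -2052513 - \frac{97}{3} = - \frac{6157636}{3}$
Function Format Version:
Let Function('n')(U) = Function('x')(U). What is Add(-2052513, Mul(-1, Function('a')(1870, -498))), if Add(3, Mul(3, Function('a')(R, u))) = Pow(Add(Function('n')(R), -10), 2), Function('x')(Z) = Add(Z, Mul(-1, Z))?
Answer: Rational(-6157636, 3) ≈ -2.0525e+6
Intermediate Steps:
Function('x')(Z) = 0
Function('n')(U) = 0
Function('a')(R, u) = Rational(97, 3) (Function('a')(R, u) = Add(-1, Mul(Rational(1, 3), Pow(Add(0, -10), 2))) = Add(-1, Mul(Rational(1, 3), Pow(-10, 2))) = Add(-1, Mul(Rational(1, 3), 100)) = Add(-1, Rational(100, 3)) = Rational(97, 3))
Add(-2052513, Mul(-1, Function('a')(1870, -498))) = Add(-2052513, Mul(-1, Rational(97, 3))) = Add(-2052513, Rational(-97, 3)) = Rational(-6157636, 3)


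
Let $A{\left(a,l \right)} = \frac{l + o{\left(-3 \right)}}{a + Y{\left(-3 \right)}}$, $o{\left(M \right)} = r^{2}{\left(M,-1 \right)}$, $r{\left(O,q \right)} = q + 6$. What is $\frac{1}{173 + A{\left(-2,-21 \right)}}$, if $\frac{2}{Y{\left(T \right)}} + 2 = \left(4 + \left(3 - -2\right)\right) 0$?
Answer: $\frac{3}{515} \approx 0.0058252$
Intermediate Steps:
$r{\left(O,q \right)} = 6 + q$
$o{\left(M \right)} = 25$ ($o{\left(M \right)} = \left(6 - 1\right)^{2} = 5^{2} = 25$)
$Y{\left(T \right)} = -1$ ($Y{\left(T \right)} = \frac{2}{-2 + \left(4 + \left(3 - -2\right)\right) 0} = \frac{2}{-2 + \left(4 + \left(3 + 2\right)\right) 0} = \frac{2}{-2 + \left(4 + 5\right) 0} = \frac{2}{-2 + 9 \cdot 0} = \frac{2}{-2 + 0} = \frac{2}{-2} = 2 \left(- \frac{1}{2}\right) = -1$)
$A{\left(a,l \right)} = \frac{25 + l}{-1 + a}$ ($A{\left(a,l \right)} = \frac{l + 25}{a - 1} = \frac{25 + l}{-1 + a}$)
$\frac{1}{173 + A{\left(-2,-21 \right)}} = \frac{1}{173 + \frac{25 - 21}{-1 - 2}} = \frac{1}{173 + \frac{1}{-3} \cdot 4} = \frac{1}{173 - \frac{4}{3}} = \frac{1}{\frac{515}{3}} = \frac{3}{515}$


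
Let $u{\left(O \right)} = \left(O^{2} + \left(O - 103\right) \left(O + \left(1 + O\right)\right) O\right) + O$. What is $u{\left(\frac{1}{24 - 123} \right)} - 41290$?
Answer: $- \frac{40062666206}{970299} \approx -41289.0$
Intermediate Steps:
$u{\left(O \right)} = O + O^{2} + O \left(1 + 2 O\right) \left(-103 + O\right)$ ($u{\left(O \right)} = \left(O^{2} + \left(-103 + O\right) \left(1 + 2 O\right) O\right) + O = \left(O^{2} + \left(1 + 2 O\right) \left(-103 + O\right) O\right) + O = \left(O^{2} + O \left(1 + 2 O\right) \left(-103 + O\right)\right) + O = O + O^{2} + O \left(1 + 2 O\right) \left(-103 + O\right)$)
$u{\left(\frac{1}{24 - 123} \right)} - 41290 = \frac{2 \left(-51 + \left(\frac{1}{24 - 123}\right)^{2} - \frac{102}{24 - 123}\right)}{24 - 123} - 41290 = \frac{2 \left(-51 + \left(\frac{1}{-99}\right)^{2} - \frac{102}{-99}\right)}{-99} - 41290 = 2 \left(- \frac{1}{99}\right) \left(-51 + \left(- \frac{1}{99}\right)^{2} - - \frac{34}{33}\right) - 41290 = 2 \left(- \frac{1}{99}\right) \left(-51 + \frac{1}{9801} + \frac{34}{33}\right) - 41290 = 2 \left(- \frac{1}{99}\right) \left(- \frac{489752}{9801}\right) - 41290 = \frac{979504}{970299} - 41290 = - \frac{40062666206}{970299}$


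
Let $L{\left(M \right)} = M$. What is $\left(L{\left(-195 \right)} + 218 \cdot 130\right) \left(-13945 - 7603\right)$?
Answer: $-606468460$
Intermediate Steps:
$\left(L{\left(-195 \right)} + 218 \cdot 130\right) \left(-13945 - 7603\right) = \left(-195 + 218 \cdot 130\right) \left(-13945 - 7603\right) = \left(-195 + 28340\right) \left(-21548\right) = 28145 \left(-21548\right) = -606468460$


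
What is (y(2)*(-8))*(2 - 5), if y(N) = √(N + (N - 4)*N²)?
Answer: 24*I*√6 ≈ 58.788*I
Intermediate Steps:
y(N) = √(N + N²*(-4 + N)) (y(N) = √(N + (-4 + N)*N²) = √(N + N²*(-4 + N)))
(y(2)*(-8))*(2 - 5) = (√(2*(1 + 2² - 4*2))*(-8))*(2 - 5) = (√(2*(1 + 4 - 8))*(-8))*(-3) = (√(2*(-3))*(-8))*(-3) = (√(-6)*(-8))*(-3) = ((I*√6)*(-8))*(-3) = -8*I*√6*(-3) = 24*I*√6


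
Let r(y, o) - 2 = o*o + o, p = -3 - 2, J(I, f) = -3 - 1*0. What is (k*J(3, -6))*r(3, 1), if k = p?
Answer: 60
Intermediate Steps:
J(I, f) = -3 (J(I, f) = -3 + 0 = -3)
p = -5
k = -5
r(y, o) = 2 + o + o² (r(y, o) = 2 + (o*o + o) = 2 + (o² + o) = 2 + (o + o²) = 2 + o + o²)
(k*J(3, -6))*r(3, 1) = (-5*(-3))*(2 + 1 + 1²) = 15*(2 + 1 + 1) = 15*4 = 60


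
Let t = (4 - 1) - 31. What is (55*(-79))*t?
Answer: 121660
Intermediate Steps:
t = -28 (t = 3 - 31 = -28)
(55*(-79))*t = (55*(-79))*(-28) = -4345*(-28) = 121660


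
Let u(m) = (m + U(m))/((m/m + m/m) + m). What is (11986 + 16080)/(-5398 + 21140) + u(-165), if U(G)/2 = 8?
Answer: 3460158/1282973 ≈ 2.6970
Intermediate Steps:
U(G) = 16 (U(G) = 2*8 = 16)
u(m) = (16 + m)/(2 + m) (u(m) = (m + 16)/((m/m + m/m) + m) = (16 + m)/((1 + 1) + m) = (16 + m)/(2 + m))
(11986 + 16080)/(-5398 + 21140) + u(-165) = (11986 + 16080)/(-5398 + 21140) + (16 - 165)/(2 - 165) = 28066/15742 - 149/(-163) = 28066*(1/15742) - 1/163*(-149) = 14033/7871 + 149/163 = 3460158/1282973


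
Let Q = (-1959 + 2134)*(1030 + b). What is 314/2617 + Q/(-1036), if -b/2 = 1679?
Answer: 38088968/96829 ≈ 393.36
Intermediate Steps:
b = -3358 (b = -2*1679 = -3358)
Q = -407400 (Q = (-1959 + 2134)*(1030 - 3358) = 175*(-2328) = -407400)
314/2617 + Q/(-1036) = 314/2617 - 407400/(-1036) = 314*(1/2617) - 407400*(-1/1036) = 314/2617 + 14550/37 = 38088968/96829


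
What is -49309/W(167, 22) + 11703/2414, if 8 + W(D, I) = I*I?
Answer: -3337097/33796 ≈ -98.742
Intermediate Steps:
W(D, I) = -8 + I² (W(D, I) = -8 + I*I = -8 + I²)
-49309/W(167, 22) + 11703/2414 = -49309/(-8 + 22²) + 11703/2414 = -49309/(-8 + 484) + 11703*(1/2414) = -49309/476 + 11703/2414 = -3337097/33796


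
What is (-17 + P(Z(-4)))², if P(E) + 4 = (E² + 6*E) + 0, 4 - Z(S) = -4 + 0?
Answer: 8281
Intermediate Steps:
Z(S) = 8 (Z(S) = 4 - (-4 + 0) = 4 - 1*(-4) = 4 + 4 = 8)
P(E) = -4 + E² + 6*E (P(E) = -4 + ((E² + 6*E) + 0) = -4 + (E² + 6*E) = -4 + E² + 6*E)
(-17 + P(Z(-4)))² = (-17 + (-4 + 8² + 6*8))² = (-17 + (-4 + 64 + 48))² = (-17 + 108)² = 91² = 8281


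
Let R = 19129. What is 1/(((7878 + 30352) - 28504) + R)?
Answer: 1/28855 ≈ 3.4656e-5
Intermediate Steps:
1/(((7878 + 30352) - 28504) + R) = 1/(((7878 + 30352) - 28504) + 19129) = 1/((38230 - 28504) + 19129) = 1/(9726 + 19129) = 1/28855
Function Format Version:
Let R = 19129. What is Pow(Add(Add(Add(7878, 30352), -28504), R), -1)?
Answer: Rational(1, 28855) ≈ 3.4656e-5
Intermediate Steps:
Pow(Add(Add(Add(7878, 30352), -28504), R), -1) = Pow(Add(Add(Add(7878, 30352), -28504), 19129), -1) = Pow(Add(Add(38230, -28504), 19129), -1) = Pow(Add(9726, 19129), -1) = Pow(28855, -1) = Rational(1, 28855)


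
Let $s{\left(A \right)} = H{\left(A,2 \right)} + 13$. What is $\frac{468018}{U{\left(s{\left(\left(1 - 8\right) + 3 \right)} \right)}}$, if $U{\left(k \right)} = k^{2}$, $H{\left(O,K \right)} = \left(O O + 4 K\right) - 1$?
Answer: $\frac{2889}{8} \approx 361.13$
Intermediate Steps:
$H{\left(O,K \right)} = -1 + O^{2} + 4 K$ ($H{\left(O,K \right)} = \left(O^{2} + 4 K\right) - 1 = -1 + O^{2} + 4 K$)
$s{\left(A \right)} = 20 + A^{2}$ ($s{\left(A \right)} = \left(-1 + A^{2} + 4 \cdot 2\right) + 13 = \left(-1 + A^{2} + 8\right) + 13 = \left(7 + A^{2}\right) + 13 = 20 + A^{2}$)
$\frac{468018}{U{\left(s{\left(\left(1 - 8\right) + 3 \right)} \right)}} = \frac{468018}{\left(20 + \left(\left(1 - 8\right) + 3\right)^{2}\right)^{2}} = \frac{468018}{\left(20 + \left(-7 + 3\right)^{2}\right)^{2}} = \frac{468018}{\left(20 + \left(-4\right)^{2}\right)^{2}} = \frac{468018}{\left(20 + 16\right)^{2}} = \frac{468018}{36^{2}} = \frac{468018}{1296} = 468018 \cdot \frac{1}{1296} = \frac{2889}{8}$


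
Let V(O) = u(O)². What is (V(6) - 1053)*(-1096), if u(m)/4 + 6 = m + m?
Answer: 522792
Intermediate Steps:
u(m) = -24 + 8*m (u(m) = -24 + 4*(m + m) = -24 + 4*(2*m) = -24 + 8*m)
V(O) = (-24 + 8*O)²
(V(6) - 1053)*(-1096) = (64*(-3 + 6)² - 1053)*(-1096) = (64*3² - 1053)*(-1096) = (64*9 - 1053)*(-1096) = (576 - 1053)*(-1096) = -477*(-1096) = 522792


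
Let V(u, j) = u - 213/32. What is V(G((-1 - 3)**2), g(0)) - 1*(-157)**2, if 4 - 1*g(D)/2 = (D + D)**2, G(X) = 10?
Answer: -788661/32 ≈ -24646.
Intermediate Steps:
g(D) = 8 - 8*D**2 (g(D) = 8 - 2*(D + D)**2 = 8 - 2*4*D**2 = 8 - 8*D**2)
V(u, j) = -213/32 + u (V(u, j) = u - 213*1/32 = u - 213/32 = -213/32 + u)
V(G((-1 - 3)**2), g(0)) - 1*(-157)**2 = (-213/32 + 10) - 1*(-157)**2 = 107/32 - 1*24649 = 107/32 - 24649 = -788661/32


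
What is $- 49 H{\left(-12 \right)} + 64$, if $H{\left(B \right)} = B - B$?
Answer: $64$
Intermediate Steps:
$H{\left(B \right)} = 0$
$- 49 H{\left(-12 \right)} + 64 = \left(-49\right) 0 + 64 = 0 + 64 = 64$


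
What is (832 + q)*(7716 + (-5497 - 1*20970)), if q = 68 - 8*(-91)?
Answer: -30526628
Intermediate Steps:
q = 796 (q = 68 + 728 = 796)
(832 + q)*(7716 + (-5497 - 1*20970)) = (832 + 796)*(7716 + (-5497 - 1*20970)) = 1628*(7716 + (-5497 - 20970)) = 1628*(7716 - 26467) = 1628*(-18751) = -30526628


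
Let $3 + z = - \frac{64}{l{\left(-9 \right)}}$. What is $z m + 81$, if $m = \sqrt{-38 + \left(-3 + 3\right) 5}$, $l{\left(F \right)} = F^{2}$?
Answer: $81 - \frac{307 i \sqrt{38}}{81} \approx 81.0 - 23.364 i$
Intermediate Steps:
$z = - \frac{307}{81}$ ($z = -3 - \frac{64}{\left(-9\right)^{2}} = -3 - \frac{64}{81} = - \frac{307}{81} \approx -3.7901$)
$m = i \sqrt{38}$ ($m = \sqrt{-38 + 0 \cdot 5} = \sqrt{-38 + 0} = \sqrt{-38} = i \sqrt{38} \approx 6.1644 i$)
$z m + 81 = - \frac{307 i \sqrt{38}}{81} + 81 = 81 - \frac{307 i \sqrt{38}}{81}$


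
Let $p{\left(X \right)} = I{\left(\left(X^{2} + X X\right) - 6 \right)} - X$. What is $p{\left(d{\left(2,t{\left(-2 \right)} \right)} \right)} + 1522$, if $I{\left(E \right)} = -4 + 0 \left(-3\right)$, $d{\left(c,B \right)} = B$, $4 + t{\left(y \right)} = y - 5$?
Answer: $1529$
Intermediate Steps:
$t{\left(y \right)} = -9 + y$ ($t{\left(y \right)} = -4 + \left(y - 5\right) = -4 + \left(-5 + y\right) = -9 + y$)
$I{\left(E \right)} = -4$ ($I{\left(E \right)} = -4 + 0 = -4$)
$p{\left(X \right)} = -4 - X$
$p{\left(d{\left(2,t{\left(-2 \right)} \right)} \right)} + 1522 = \left(-4 - \left(-9 - 2\right)\right) + 1522 = \left(-4 - -11\right) + 1522 = \left(-4 + 11\right) + 1522 = 7 + 1522 = 1529$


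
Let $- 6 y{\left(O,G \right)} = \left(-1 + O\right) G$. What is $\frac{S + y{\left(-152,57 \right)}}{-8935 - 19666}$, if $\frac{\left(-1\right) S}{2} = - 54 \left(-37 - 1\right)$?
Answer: $\frac{5301}{57202} \approx 0.092672$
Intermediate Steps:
$S = -4104$ ($S = - 2 \left(- 54 \left(-37 - 1\right)\right) = - 2 \left(\left(-54\right) \left(-38\right)\right) = \left(-2\right) 2052 = -4104$)
$y{\left(O,G \right)} = - \frac{G \left(-1 + O\right)}{6}$ ($y{\left(O,G \right)} = - \frac{\left(-1 + O\right) G}{6} = - \frac{G \left(-1 + O\right)}{6}$)
$\frac{S + y{\left(-152,57 \right)}}{-8935 - 19666} = \frac{-4104 + \frac{1}{6} \cdot 57 \left(1 - -152\right)}{-8935 - 19666} = \frac{-4104 + \frac{1}{6} \cdot 57 \left(1 + 152\right)}{-28601} = \left(-4104 + \frac{1}{6} \cdot 57 \cdot 153\right) \left(- \frac{1}{28601}\right) = \left(-4104 + \frac{2907}{2}\right) \left(- \frac{1}{28601}\right) = \left(- \frac{5301}{2}\right) \left(- \frac{1}{28601}\right) = \frac{5301}{57202}$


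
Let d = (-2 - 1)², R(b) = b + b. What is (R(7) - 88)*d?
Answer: -666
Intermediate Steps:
R(b) = 2*b
d = 9 (d = (-3)² = 9)
(R(7) - 88)*d = (2*7 - 88)*9 = (14 - 88)*9 = -74*9 = -666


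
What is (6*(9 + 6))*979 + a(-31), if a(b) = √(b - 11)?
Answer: 88110 + I*√42 ≈ 88110.0 + 6.4807*I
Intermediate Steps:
a(b) = √(-11 + b)
(6*(9 + 6))*979 + a(-31) = (6*(9 + 6))*979 + √(-11 - 31) = (6*15)*979 + √(-42) = 90*979 + I*√42 = 88110 + I*√42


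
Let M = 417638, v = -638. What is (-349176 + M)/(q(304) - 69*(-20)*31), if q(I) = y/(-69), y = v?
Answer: 2361939/1476229 ≈ 1.6000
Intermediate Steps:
y = -638
q(I) = 638/69 (q(I) = -638/(-69) = -638*(-1/69) = 638/69)
(-349176 + M)/(q(304) - 69*(-20)*31) = (-349176 + 417638)/(638/69 - 69*(-20)*31) = 68462/(638/69 + 1380*31) = 68462/(638/69 + 42780) = 68462/(2952458/69) = 68462*(69/2952458) = 2361939/1476229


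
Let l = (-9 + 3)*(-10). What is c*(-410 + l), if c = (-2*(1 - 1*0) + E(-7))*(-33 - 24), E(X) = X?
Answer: -179550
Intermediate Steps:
l = 60 (l = -6*(-10) = 60)
c = 513 (c = (-2*(1 - 1*0) - 7)*(-33 - 24) = (-2*(1 + 0) - 7)*(-57) = (-2*1 - 7)*(-57) = (-2 - 7)*(-57) = -9*(-57) = 513)
c*(-410 + l) = 513*(-410 + 60) = 513*(-350) = -179550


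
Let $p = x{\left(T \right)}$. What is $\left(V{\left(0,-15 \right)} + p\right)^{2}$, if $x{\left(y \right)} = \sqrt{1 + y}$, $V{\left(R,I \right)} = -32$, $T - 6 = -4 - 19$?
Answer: $1008 - 256 i \approx 1008.0 - 256.0 i$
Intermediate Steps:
$T = -17$ ($T = 6 - 23 = -17$)
$p = 4 i$ ($p = \sqrt{1 - 17} = \sqrt{-16} = 4 i \approx 4.0 i$)
$\left(V{\left(0,-15 \right)} + p\right)^{2} = \left(-32 + 4 i\right)^{2}$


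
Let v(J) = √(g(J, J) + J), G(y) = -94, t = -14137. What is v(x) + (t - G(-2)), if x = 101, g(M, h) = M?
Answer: -14043 + √202 ≈ -14029.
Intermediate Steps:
v(J) = √2*√J (v(J) = √(J + J) = √(2*J) = √2*√J)
v(x) + (t - G(-2)) = √2*√101 + (-14137 - 1*(-94)) = √202 + (-14137 + 94) = √202 - 14043 = -14043 + √202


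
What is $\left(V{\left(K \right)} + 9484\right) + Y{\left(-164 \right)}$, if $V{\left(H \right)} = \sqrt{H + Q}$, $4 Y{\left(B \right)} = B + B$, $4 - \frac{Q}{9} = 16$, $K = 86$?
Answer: $9402 + i \sqrt{22} \approx 9402.0 + 4.6904 i$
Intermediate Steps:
$Q = -108$ ($Q = 36 - 144 = -108$)
$Y{\left(B \right)} = \frac{B}{2}$ ($Y{\left(B \right)} = \frac{B + B}{4} = \frac{2 B}{4} = \frac{B}{2}$)
$V{\left(H \right)} = \sqrt{-108 + H}$ ($V{\left(H \right)} = \sqrt{H - 108} = \sqrt{-108 + H}$)
$\left(V{\left(K \right)} + 9484\right) + Y{\left(-164 \right)} = \left(\sqrt{-108 + 86} + 9484\right) + \frac{1}{2} \left(-164\right) = \left(\sqrt{-22} + 9484\right) - 82 = \left(i \sqrt{22} + 9484\right) - 82 = \left(9484 + i \sqrt{22}\right) - 82 = 9402 + i \sqrt{22}$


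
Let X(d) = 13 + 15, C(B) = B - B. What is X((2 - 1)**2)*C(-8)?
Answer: 0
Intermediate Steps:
C(B) = 0
X(d) = 28
X((2 - 1)**2)*C(-8) = 28*0 = 0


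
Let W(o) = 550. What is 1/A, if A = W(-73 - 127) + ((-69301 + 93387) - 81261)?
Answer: -1/56625 ≈ -1.7660e-5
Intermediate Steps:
A = -56625 (A = 550 + ((-69301 + 93387) - 81261) = 550 + (24086 - 81261) = 550 - 57175 = -56625)
1/A = 1/(-56625) = -1/56625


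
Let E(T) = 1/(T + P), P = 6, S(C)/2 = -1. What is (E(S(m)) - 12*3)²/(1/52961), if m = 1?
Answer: 1082999489/16 ≈ 6.7687e+7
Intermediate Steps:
S(C) = -2 (S(C) = 2*(-1) = -2)
E(T) = 1/(6 + T) (E(T) = 1/(T + 6) = 1/(6 + T))
(E(S(m)) - 12*3)²/(1/52961) = (1/(6 - 2) - 12*3)²/(1/52961) = (1/4 - 36)²/(1/52961) = (¼ - 36)²*52961 = (-143/4)²*52961 = (20449/16)*52961 = 1082999489/16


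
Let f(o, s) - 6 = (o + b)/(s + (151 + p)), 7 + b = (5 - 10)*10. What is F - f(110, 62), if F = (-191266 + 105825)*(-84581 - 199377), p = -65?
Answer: 3590725009803/148 ≈ 2.4262e+10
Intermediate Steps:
b = -57 (b = -7 + (5 - 10)*10 = -7 - 5*10 = -7 - 50 = -57)
f(o, s) = 6 + (-57 + o)/(86 + s) (f(o, s) = 6 + (o - 57)/(s + (151 - 65)) = 6 + (-57 + o)/(s + 86) = 6 + (-57 + o)/(86 + s))
F = 24261655478 (F = -85441*(-283958) = 24261655478)
F - f(110, 62) = 24261655478 - (459 + 110 + 6*62)/(86 + 62) = 24261655478 - (459 + 110 + 372)/148 = 24261655478 - 941/148 = 3590725009803/148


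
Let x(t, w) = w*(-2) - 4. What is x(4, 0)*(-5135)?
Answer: 20540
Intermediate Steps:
x(t, w) = -4 - 2*w (x(t, w) = -2*w - 4 = -4 - 2*w)
x(4, 0)*(-5135) = (-4 - 2*0)*(-5135) = (-4 + 0)*(-5135) = -4*(-5135) = 20540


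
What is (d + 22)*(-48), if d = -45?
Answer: 1104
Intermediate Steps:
(d + 22)*(-48) = (-45 + 22)*(-48) = -23*(-48) = 1104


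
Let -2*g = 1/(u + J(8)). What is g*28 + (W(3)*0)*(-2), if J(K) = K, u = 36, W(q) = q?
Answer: -7/22 ≈ -0.31818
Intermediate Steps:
g = -1/88 (g = -1/(2*(36 + 8)) = -½/44 = -½*1/44 = -1/88 ≈ -0.011364)
g*28 + (W(3)*0)*(-2) = -1/88*28 + (3*0)*(-2) = -7/22 + 0*(-2) = -7/22 + 0 = -7/22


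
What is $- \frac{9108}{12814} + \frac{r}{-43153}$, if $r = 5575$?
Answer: $- \frac{232237787}{276481271} \approx -0.83998$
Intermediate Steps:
$- \frac{9108}{12814} + \frac{r}{-43153} = - \frac{9108}{12814} + \frac{5575}{-43153} = \left(-9108\right) \frac{1}{12814} + 5575 \left(- \frac{1}{43153}\right) = - \frac{4554}{6407} - \frac{5575}{43153} = - \frac{232237787}{276481271}$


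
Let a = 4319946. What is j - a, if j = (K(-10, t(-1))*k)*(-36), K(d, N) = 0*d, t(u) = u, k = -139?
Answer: -4319946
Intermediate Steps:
K(d, N) = 0
j = 0 (j = (0*(-139))*(-36) = 0*(-36) = 0)
j - a = 0 - 1*4319946 = 0 - 4319946 = -4319946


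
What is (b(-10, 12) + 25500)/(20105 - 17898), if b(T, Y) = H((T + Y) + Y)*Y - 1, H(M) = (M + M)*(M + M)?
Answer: 34907/2207 ≈ 15.816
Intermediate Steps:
H(M) = 4*M² (H(M) = (2*M)*(2*M) = 4*M²)
b(T, Y) = -1 + 4*Y*(T + 2*Y)² (b(T, Y) = (4*((T + Y) + Y)²)*Y - 1 = (4*(T + 2*Y)²)*Y - 1 = 4*Y*(T + 2*Y)² - 1 = -1 + 4*Y*(T + 2*Y)²)
(b(-10, 12) + 25500)/(20105 - 17898) = ((-1 + 4*12*(-10 + 2*12)²) + 25500)/(20105 - 17898) = ((-1 + 4*12*(-10 + 24)²) + 25500)/2207 = ((-1 + 4*12*14²) + 25500)*(1/2207) = ((-1 + 4*12*196) + 25500)*(1/2207) = ((-1 + 9408) + 25500)*(1/2207) = (9407 + 25500)*(1/2207) = 34907*(1/2207) = 34907/2207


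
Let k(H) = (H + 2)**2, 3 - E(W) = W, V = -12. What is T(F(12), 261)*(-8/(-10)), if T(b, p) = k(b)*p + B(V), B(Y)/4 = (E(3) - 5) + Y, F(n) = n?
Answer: 204352/5 ≈ 40870.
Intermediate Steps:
E(W) = 3 - W
k(H) = (2 + H)**2
B(Y) = -20 + 4*Y (B(Y) = 4*(((3 - 1*3) - 5) + Y) = 4*(((3 - 3) - 5) + Y) = 4*((0 - 5) + Y) = 4*(-5 + Y) = -20 + 4*Y)
T(b, p) = -68 + p*(2 + b)**2 (T(b, p) = (2 + b)**2*p + (-20 + 4*(-12)) = p*(2 + b)**2 + (-20 - 48) = p*(2 + b)**2 - 68 = -68 + p*(2 + b)**2)
T(F(12), 261)*(-8/(-10)) = (-68 + 261*(2 + 12)**2)*(-8/(-10)) = (-68 + 261*14**2)*(-8*(-1/10)) = (-68 + 261*196)*(4/5) = (-68 + 51156)*(4/5) = 51088*(4/5) = 204352/5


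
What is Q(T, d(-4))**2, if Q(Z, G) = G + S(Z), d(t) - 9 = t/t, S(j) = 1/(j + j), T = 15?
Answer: 90601/900 ≈ 100.67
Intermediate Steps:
S(j) = 1/(2*j)
d(t) = 10 (d(t) = 9 + t/t = 9 + 1 = 10)
Q(Z, G) = G + 1/(2*Z)
Q(T, d(-4))**2 = (10 + (1/2)/15)**2 = (10 + (1/2)*(1/15))**2 = (10 + 1/30)**2 = (301/30)**2 = 90601/900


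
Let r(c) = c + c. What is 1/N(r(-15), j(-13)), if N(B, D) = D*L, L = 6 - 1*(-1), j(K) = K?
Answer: -1/91 ≈ -0.010989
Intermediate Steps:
r(c) = 2*c
L = 7 (L = 6 + 1 = 7)
N(B, D) = 7*D (N(B, D) = D*7 = 7*D)
1/N(r(-15), j(-13)) = 1/(7*(-13)) = 1/(-91) = -1/91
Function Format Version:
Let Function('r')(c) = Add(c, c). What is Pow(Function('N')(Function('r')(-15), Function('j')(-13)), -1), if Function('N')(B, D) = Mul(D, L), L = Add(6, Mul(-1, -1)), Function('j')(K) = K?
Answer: Rational(-1, 91) ≈ -0.010989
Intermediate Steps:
Function('r')(c) = Mul(2, c)
L = 7 (L = Add(6, 1) = 7)
Function('N')(B, D) = Mul(7, D) (Function('N')(B, D) = Mul(D, 7) = Mul(7, D))
Pow(Function('N')(Function('r')(-15), Function('j')(-13)), -1) = Pow(Mul(7, -13), -1) = Pow(-91, -1) = Rational(-1, 91)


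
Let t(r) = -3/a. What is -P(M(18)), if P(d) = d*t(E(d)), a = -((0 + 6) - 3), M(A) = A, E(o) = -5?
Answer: -18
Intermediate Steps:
a = -3 (a = -(6 - 3) = -1*3 = -3)
t(r) = 1 (t(r) = -3/(-3) = -3*(-⅓) = 1)
P(d) = d (P(d) = d*1 = d)
-P(M(18)) = -1*18 = -18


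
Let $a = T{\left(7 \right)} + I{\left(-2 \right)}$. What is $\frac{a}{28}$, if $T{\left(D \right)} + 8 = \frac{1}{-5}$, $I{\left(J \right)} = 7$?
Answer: $- \frac{3}{70} \approx -0.042857$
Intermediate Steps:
$T{\left(D \right)} = - \frac{41}{5}$ ($T{\left(D \right)} = -8 + \frac{1}{-5} = -8 - \frac{1}{5} = - \frac{41}{5}$)
$a = - \frac{6}{5}$ ($a = - \frac{41}{5} + 7 = - \frac{6}{5} \approx -1.2$)
$\frac{a}{28} = \frac{1}{28} \left(- \frac{6}{5}\right) = - \frac{3}{70}$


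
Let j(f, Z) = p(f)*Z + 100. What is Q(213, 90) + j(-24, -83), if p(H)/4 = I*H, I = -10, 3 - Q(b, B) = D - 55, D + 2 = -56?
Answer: -79464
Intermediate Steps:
D = -58 (D = -2 - 56 = -58)
Q(b, B) = 116 (Q(b, B) = 3 - (-58 - 55) = 3 - 1*(-113) = 3 + 113 = 116)
p(H) = -40*H (p(H) = 4*(-10*H) = -40*H)
j(f, Z) = 100 - 40*Z*f (j(f, Z) = (-40*f)*Z + 100 = -40*Z*f + 100 = 100 - 40*Z*f)
Q(213, 90) + j(-24, -83) = 116 + (100 - 40*(-83)*(-24)) = 116 + (100 - 79680) = 116 - 79580 = -79464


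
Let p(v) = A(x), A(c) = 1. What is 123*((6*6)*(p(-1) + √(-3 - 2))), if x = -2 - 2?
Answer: 4428 + 4428*I*√5 ≈ 4428.0 + 9901.3*I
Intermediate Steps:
x = -4
p(v) = 1
123*((6*6)*(p(-1) + √(-3 - 2))) = 123*((6*6)*(1 + √(-3 - 2))) = 123*(36*(1 + √(-5))) = 123*(36*(1 + I*√5)) = 123*(36 + 36*I*√5) = 4428 + 4428*I*√5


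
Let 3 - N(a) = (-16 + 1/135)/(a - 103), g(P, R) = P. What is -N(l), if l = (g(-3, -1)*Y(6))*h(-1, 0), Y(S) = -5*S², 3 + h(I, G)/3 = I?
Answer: -2663956/888705 ≈ -2.9976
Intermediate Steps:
h(I, G) = -9 + 3*I
l = -6480 (l = (-(-15)*6²)*(-9 + 3*(-1)) = (-(-15)*36)*(-9 - 3) = -3*(-180)*(-12) = 540*(-12) = -6480)
N(a) = 3 + 2159/(135*(-103 + a)) (N(a) = 3 - (-16 + 1/135)/(a - 103) = 3 - (-16 + 1/135)/(-103 + a) = 3 - (-2159)/(135*(-103 + a)) = 3 + 2159/(135*(-103 + a)))
-N(l) = -(-39556 + 405*(-6480))/(135*(-103 - 6480)) = -(-39556 - 2624400)/(135*(-6583)) = -(-1)*(-2663956)/(135*6583) = -1*2663956/888705 = -2663956/888705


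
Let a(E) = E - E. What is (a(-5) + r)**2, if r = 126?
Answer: 15876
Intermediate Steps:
a(E) = 0
(a(-5) + r)**2 = (0 + 126)**2 = 126**2 = 15876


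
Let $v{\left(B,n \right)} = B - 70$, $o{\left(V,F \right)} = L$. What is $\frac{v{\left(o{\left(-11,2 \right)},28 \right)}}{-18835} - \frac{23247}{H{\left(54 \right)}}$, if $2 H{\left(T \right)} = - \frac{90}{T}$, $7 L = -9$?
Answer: $\frac{3678001357}{131845} \approx 27896.0$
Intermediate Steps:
$L = - \frac{9}{7}$ ($L = \frac{1}{7} \left(-9\right) = - \frac{9}{7} \approx -1.2857$)
$o{\left(V,F \right)} = - \frac{9}{7}$
$H{\left(T \right)} = - \frac{45}{T}$ ($H{\left(T \right)} = \frac{\left(-90\right) \frac{1}{T}}{2} = - \frac{45}{T}$)
$v{\left(B,n \right)} = -70 + B$
$\frac{v{\left(o{\left(-11,2 \right)},28 \right)}}{-18835} - \frac{23247}{H{\left(54 \right)}} = \frac{-70 - \frac{9}{7}}{-18835} - \frac{23247}{\left(-45\right) \frac{1}{54}} = \left(- \frac{499}{7}\right) \left(- \frac{1}{18835}\right) - \frac{23247}{\left(-45\right) \frac{1}{54}} = \frac{499}{131845} - \frac{23247}{- \frac{5}{6}} = \frac{499}{131845} - - \frac{139482}{5} = \frac{499}{131845} + \frac{139482}{5} = \frac{3678001357}{131845}$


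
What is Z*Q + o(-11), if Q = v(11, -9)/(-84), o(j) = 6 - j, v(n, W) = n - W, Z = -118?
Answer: 947/21 ≈ 45.095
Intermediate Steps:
Q = -5/21 (Q = (11 - 1*(-9))/(-84) = (11 + 9)*(-1/84) = 20*(-1/84) = -5/21 ≈ -0.23810)
Z*Q + o(-11) = -118*(-5/21) + (6 - 1*(-11)) = 590/21 + (6 + 11) = 590/21 + 17 = 947/21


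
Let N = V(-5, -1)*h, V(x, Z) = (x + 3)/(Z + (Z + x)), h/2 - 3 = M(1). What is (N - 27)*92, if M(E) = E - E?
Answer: -16284/7 ≈ -2326.3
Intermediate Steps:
M(E) = 0
h = 6 (h = 6 + 2*0 = 6 + 0 = 6)
V(x, Z) = (3 + x)/(x + 2*Z)
N = 12/7 (N = ((3 - 5)/(-5 + 2*(-1)))*6 = (-2/(-5 - 2))*6 = (-2/(-7))*6 = -⅐*(-2)*6 = (2/7)*6 = 12/7 ≈ 1.7143)
(N - 27)*92 = (12/7 - 27)*92 = -177/7*92 = -16284/7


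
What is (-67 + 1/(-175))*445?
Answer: -1043614/35 ≈ -29818.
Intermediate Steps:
(-67 + 1/(-175))*445 = (-67 - 1/175)*445 = -11726/175*445 = -1043614/35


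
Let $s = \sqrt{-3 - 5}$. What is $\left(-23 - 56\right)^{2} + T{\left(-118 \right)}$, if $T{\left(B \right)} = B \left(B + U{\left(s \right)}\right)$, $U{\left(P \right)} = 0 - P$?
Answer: $20165 + 236 i \sqrt{2} \approx 20165.0 + 333.75 i$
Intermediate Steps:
$s = 2 i \sqrt{2}$ ($s = \sqrt{-8} = 2 i \sqrt{2} \approx 2.8284 i$)
$U{\left(P \right)} = - P$
$T{\left(B \right)} = B \left(B - 2 i \sqrt{2}\right)$
$\left(-23 - 56\right)^{2} + T{\left(-118 \right)} = \left(-23 - 56\right)^{2} - 118 \left(-118 - 2 i \sqrt{2}\right) = \left(-79\right)^{2} + \left(13924 + 236 i \sqrt{2}\right) = 6241 + \left(13924 + 236 i \sqrt{2}\right) = 20165 + 236 i \sqrt{2}$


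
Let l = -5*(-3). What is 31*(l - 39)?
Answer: -744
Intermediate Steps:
l = 15
31*(l - 39) = 31*(15 - 39) = 31*(-24) = -744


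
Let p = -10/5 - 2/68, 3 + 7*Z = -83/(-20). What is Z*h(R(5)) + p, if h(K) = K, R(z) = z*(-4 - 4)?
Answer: -2047/238 ≈ -8.6008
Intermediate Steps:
R(z) = -8*z (R(z) = z*(-8) = -8*z)
Z = 23/140 (Z = -3/7 + (-83/(-20))/7 = -3/7 + (-83*(-1/20))/7 = -3/7 + (⅐)*(83/20) = -3/7 + 83/140 = 23/140 ≈ 0.16429)
p = -69/34 (p = -10*⅕ - 2*1/68 = -2 - 1/34 = -69/34 ≈ -2.0294)
Z*h(R(5)) + p = 23*(-8*5)/140 - 69/34 = (23/140)*(-40) - 69/34 = -46/7 - 69/34 = -2047/238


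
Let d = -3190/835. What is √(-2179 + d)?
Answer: I*√60876677/167 ≈ 46.721*I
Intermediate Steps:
d = -638/167 (d = -3190*1/835 = -638/167 ≈ -3.8204)
√(-2179 + d) = √(-2179 - 638/167) = √(-364531/167) = I*√60876677/167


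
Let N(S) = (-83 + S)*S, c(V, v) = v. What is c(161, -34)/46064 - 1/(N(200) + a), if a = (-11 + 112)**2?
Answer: -594249/773898232 ≈ -0.00076786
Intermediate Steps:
N(S) = S*(-83 + S)
a = 10201 (a = 101**2 = 10201)
c(161, -34)/46064 - 1/(N(200) + a) = -34/46064 - 1/(200*(-83 + 200) + 10201) = -34*1/46064 - 1/(200*117 + 10201) = -17/23032 - 1/(23400 + 10201) = -17/23032 - 1/33601 = -594249/773898232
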